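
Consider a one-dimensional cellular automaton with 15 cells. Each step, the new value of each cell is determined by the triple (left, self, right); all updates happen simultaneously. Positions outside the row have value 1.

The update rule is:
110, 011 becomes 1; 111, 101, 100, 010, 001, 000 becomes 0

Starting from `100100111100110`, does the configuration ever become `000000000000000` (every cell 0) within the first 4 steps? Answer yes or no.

no

100000100100110
100000000000110
100000000000110  (fixed point — unchanged through step 4)
step 4 is 100000000000110, still not uniform 0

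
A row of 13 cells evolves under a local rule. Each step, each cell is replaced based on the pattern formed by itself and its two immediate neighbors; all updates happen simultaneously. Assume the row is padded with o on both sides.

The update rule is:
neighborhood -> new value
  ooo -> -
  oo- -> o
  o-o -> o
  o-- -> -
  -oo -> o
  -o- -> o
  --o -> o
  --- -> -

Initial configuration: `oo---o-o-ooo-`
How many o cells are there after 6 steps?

-o--oooooo-oo
oo-oo----ooo-
-oooo---oo-oo
oo--o--ooooo-
-o-oo-oo---oo
oooooooo--oo-
count of o: 10

10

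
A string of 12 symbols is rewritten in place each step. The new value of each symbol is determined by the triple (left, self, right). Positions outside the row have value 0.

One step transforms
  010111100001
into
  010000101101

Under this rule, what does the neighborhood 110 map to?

At position 6 the neighborhood is 110; the next row has 1 there.

1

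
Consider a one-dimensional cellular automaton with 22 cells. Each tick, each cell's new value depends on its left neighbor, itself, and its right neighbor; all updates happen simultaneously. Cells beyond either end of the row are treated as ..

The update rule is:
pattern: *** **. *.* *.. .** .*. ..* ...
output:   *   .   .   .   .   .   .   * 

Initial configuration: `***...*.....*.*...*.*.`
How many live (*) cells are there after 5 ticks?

14

.*..*...***.....*.....
......*..*..***...****
*****........*..*..**.
.***..******..........
..*....****..*********
count of *: 14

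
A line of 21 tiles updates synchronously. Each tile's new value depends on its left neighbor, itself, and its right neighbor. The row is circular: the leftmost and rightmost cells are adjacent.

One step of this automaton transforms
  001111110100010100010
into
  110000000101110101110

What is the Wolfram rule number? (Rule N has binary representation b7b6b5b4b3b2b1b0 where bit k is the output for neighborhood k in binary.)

position 3: 111 → 0  (bit 7 = 0)
position 7: 110 → 0  (bit 6 = 0)
position 8: 101 → 0  (bit 5 = 0)
position 10: 100 → 0  (bit 4 = 0)
position 2: 011 → 0  (bit 3 = 0)
position 9: 010 → 1  (bit 2 = 1)
position 1: 001 → 1  (bit 1 = 1)
position 0: 000 → 1  (bit 0 = 1)
bits b7..b0 = 00000111 = 7

7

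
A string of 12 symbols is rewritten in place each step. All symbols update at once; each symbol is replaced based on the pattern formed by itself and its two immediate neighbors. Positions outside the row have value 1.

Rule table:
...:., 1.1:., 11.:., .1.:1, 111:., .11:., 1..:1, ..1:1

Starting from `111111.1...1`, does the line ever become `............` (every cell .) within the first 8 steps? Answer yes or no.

.......11.1.
1.....1...1.
.1...111.11.
.11.1.......
....11.....1
1..1..1...1.
.1111111.11.
............
all cells are . at step 8

yes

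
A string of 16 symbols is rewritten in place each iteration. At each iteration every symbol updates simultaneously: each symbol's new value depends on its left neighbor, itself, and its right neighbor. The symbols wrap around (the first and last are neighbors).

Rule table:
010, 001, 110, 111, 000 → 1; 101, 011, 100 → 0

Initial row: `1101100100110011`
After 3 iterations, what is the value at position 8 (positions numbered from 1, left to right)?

1100101101010101
1101100101010100
0100101101010101
position 8 holds 1

1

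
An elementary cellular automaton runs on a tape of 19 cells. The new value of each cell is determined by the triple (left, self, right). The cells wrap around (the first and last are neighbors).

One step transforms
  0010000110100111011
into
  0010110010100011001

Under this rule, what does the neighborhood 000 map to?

1

At position 4 the neighborhood is 000; the next row has 1 there.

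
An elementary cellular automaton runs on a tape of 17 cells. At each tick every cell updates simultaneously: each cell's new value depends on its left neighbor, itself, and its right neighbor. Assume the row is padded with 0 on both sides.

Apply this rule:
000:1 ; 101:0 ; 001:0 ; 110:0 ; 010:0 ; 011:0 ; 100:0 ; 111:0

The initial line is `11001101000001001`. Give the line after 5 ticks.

00000000011100000
11111111000001111
00000000011100000  (repeats tick 1; period 2)
tick 5: 00000000011100000

00000000011100000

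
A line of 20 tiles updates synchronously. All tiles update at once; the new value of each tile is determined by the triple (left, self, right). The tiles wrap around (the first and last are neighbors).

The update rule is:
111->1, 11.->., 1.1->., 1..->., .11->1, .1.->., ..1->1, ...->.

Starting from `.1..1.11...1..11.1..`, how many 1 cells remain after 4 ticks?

tick 1: 1..1..1...1..11.....
tick 2: ..1..1...1..11.....1
tick 3: .1..1...1..11.....1.
tick 4: 1..1...1..11.....1..
count of 1: 6

6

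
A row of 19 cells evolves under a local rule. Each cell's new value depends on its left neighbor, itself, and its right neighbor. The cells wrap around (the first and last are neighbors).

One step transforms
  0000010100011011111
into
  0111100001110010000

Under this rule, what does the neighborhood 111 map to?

At position 15 the neighborhood is 111; the next row has 0 there.

0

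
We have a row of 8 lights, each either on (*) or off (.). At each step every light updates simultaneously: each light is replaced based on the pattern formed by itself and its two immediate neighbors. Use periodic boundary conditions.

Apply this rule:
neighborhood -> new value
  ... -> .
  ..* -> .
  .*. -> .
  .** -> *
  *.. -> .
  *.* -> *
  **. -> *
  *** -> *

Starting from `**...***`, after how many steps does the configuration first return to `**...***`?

**...***

1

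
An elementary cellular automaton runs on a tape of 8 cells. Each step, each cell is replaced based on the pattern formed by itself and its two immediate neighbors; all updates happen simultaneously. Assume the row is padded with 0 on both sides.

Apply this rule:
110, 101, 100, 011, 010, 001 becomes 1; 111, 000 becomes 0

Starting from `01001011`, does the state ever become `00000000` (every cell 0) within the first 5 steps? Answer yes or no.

no

11111111
10000001
11000011
11100111
10111101
step 5 is 10111101, still not uniform 0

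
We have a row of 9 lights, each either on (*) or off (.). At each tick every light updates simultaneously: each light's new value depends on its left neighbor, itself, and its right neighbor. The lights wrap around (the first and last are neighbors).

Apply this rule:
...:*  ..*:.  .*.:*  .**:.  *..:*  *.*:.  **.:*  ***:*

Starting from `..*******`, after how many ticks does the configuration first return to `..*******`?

9

tick 1: *..******
tick 2: **..*****
tick 3: ***..****
tick 4: ****..***
tick 5: *****..**
tick 6: ******..*
tick 7: *******..
tick 8: .*******.
tick 9: ..*******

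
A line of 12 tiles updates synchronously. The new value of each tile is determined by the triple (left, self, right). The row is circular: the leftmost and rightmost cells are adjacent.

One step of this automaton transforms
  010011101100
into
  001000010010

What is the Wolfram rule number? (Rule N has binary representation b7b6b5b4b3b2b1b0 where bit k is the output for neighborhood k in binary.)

48

position 5: 111 → 0  (bit 7 = 0)
position 6: 110 → 0  (bit 6 = 0)
position 7: 101 → 1  (bit 5 = 1)
position 2: 100 → 1  (bit 4 = 1)
position 4: 011 → 0  (bit 3 = 0)
position 1: 010 → 0  (bit 2 = 0)
position 0: 001 → 0  (bit 1 = 0)
position 11: 000 → 0  (bit 0 = 0)
bits b7..b0 = 00110000 = 48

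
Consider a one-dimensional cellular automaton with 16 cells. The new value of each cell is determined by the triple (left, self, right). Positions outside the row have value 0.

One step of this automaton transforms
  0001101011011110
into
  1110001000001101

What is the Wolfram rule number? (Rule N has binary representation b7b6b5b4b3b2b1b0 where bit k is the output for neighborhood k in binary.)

151

position 12: 111 → 1  (bit 7 = 1)
position 4: 110 → 0  (bit 6 = 0)
position 5: 101 → 0  (bit 5 = 0)
position 15: 100 → 1  (bit 4 = 1)
position 3: 011 → 0  (bit 3 = 0)
position 6: 010 → 1  (bit 2 = 1)
position 2: 001 → 1  (bit 1 = 1)
position 0: 000 → 1  (bit 0 = 1)
bits b7..b0 = 10010111 = 151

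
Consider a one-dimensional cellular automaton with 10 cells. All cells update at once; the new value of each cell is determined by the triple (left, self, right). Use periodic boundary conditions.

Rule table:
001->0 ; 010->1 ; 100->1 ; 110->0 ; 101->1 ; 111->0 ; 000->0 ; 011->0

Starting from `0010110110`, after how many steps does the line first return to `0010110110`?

0011001001
1000101101
0100110010
0110001011
1001001100
1101100010
0010010011
1011011000
1100100100
0010110110

10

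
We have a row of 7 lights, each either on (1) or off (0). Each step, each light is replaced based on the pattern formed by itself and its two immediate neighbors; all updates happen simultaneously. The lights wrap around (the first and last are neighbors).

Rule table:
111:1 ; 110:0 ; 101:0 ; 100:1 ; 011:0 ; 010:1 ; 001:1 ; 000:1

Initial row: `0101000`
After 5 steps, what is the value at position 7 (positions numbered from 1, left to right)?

1101111
1000111
0111011
0010000
1111111
position 7 holds 1

1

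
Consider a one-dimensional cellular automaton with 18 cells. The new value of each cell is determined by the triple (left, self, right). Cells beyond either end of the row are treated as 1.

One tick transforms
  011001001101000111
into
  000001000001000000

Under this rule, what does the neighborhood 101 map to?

0

At position 0 the neighborhood is 101; the next row has 0 there.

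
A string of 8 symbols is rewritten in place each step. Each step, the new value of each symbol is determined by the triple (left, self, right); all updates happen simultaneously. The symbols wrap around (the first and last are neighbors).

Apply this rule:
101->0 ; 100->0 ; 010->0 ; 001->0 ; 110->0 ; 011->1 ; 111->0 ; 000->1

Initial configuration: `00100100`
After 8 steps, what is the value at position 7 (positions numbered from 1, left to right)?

step 1: 10000001
step 2: 00111101
step 3: 00100000
step 4: 10001111
step 5: 00101000
step 6: 10000011
step 7: 00111010
step 8: 10100000
position 7 holds 0

0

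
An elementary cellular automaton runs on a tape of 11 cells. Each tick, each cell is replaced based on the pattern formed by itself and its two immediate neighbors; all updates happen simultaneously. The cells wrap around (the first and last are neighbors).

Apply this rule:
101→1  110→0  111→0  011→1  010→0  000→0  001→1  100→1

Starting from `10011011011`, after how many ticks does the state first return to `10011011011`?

22

01110110110
11001101101
00111011011
11100110110
10011101101
01110011011
11001110110
10111001101
01100111011
11011100110
10110011101
01101110011
11011001110
10110111001
01101100111
11011011100
10110110011
01101101110
11011011001
00110110111
11101101100
10011011011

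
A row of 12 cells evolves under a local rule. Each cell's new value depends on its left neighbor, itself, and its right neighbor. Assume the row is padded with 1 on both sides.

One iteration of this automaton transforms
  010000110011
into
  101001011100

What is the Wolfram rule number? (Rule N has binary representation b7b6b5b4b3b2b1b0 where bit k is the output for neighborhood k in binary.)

position 11: 111 → 0  (bit 7 = 0)
position 7: 110 → 1  (bit 6 = 1)
position 0: 101 → 1  (bit 5 = 1)
position 2: 100 → 1  (bit 4 = 1)
position 6: 011 → 0  (bit 3 = 0)
position 1: 010 → 0  (bit 2 = 0)
position 5: 001 → 1  (bit 1 = 1)
position 3: 000 → 0  (bit 0 = 0)
bits b7..b0 = 01110010 = 114

114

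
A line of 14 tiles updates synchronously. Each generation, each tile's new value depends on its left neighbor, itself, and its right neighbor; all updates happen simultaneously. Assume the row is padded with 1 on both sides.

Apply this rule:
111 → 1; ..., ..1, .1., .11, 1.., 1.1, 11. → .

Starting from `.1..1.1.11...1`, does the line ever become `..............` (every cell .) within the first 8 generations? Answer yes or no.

..............
all cells are . at generation 1

yes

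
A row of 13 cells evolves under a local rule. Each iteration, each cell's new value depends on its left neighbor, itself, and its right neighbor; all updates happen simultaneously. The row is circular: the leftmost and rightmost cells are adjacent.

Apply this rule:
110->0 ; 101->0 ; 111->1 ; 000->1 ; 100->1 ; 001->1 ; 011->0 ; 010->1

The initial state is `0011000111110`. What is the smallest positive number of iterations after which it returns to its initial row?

5

1100111011101
1011010001000
1000011111111
0111101111111
0011000111110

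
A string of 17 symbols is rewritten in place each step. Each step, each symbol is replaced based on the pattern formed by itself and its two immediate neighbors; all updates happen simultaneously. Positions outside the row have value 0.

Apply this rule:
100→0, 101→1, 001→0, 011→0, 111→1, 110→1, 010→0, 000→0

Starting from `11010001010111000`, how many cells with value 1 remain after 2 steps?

4

01100000101011000
00100000010101000
count of 1: 4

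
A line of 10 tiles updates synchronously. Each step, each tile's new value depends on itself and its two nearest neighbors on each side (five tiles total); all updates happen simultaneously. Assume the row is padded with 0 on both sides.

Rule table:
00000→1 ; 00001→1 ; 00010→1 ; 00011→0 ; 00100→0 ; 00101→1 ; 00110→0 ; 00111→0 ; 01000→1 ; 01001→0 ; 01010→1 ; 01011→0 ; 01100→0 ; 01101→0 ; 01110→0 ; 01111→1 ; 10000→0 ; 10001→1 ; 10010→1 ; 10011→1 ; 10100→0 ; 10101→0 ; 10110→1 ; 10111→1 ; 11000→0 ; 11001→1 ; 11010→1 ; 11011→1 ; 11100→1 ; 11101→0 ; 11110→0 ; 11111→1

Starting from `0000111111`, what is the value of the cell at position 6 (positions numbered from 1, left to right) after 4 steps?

1110011101
0011100010
1000101101
0111101010
position 6 holds 0

0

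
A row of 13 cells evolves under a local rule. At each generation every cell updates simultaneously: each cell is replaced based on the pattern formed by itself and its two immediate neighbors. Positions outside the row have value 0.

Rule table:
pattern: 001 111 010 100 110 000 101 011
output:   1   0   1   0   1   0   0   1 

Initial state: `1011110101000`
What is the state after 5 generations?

1010110101000

1010010101000
1010110101000
1010110101000  (fixed point — unchanged through generation 5)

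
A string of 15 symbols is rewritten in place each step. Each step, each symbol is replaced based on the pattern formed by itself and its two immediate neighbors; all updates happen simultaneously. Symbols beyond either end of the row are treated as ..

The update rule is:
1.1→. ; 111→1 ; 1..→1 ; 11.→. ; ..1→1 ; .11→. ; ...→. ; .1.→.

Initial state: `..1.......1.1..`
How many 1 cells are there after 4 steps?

.1.1.....1...1.
1...1...1.1.1.1
.1.1.1.1.......
1.......1......
count of 1: 2

2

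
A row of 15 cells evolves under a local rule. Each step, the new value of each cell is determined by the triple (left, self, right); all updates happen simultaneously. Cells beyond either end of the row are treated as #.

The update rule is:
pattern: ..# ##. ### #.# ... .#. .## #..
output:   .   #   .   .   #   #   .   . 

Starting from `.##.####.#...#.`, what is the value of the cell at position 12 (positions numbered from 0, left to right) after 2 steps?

.

..#....#.#.#.#.
..#.##.#.#.#.#.
position 12 holds .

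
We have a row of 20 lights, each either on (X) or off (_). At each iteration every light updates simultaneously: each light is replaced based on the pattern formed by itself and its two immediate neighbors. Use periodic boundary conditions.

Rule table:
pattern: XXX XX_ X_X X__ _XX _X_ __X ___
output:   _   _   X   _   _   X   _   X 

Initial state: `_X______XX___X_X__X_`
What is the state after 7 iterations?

X___XX_X_XXX_X_X_XXX

iteration 1: _X_XXXX____X_XXX__X_
iteration 2: _XX_____XX_XX_____X_
iteration 3: ____XXX___X___XXX_X_
iteration 4: XXX_____X_X_X____XX_
iteration 5: ____XXX_XXXXX_XX___X
iteration 6: _XX____X_____X___X_X
iteration 7: X___XX_X_XXX_X_X_XXX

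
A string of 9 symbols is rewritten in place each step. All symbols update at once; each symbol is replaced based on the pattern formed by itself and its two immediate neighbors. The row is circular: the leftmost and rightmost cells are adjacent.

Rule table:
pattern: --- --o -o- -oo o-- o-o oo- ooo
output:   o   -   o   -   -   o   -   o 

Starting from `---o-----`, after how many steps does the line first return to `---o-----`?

7

oo-o-oooo
o-ooo-ooo
-o-o-o-oo
ooooooo--
-ooooo---
--ooo--oo
---o-----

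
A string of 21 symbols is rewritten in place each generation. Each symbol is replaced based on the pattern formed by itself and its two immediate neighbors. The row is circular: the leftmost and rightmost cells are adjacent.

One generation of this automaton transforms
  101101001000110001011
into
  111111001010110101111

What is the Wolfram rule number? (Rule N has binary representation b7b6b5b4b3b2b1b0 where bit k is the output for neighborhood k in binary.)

position 20: 111 → 1  (bit 7 = 1)
position 0: 110 → 1  (bit 6 = 1)
position 1: 101 → 1  (bit 5 = 1)
position 6: 100 → 0  (bit 4 = 0)
position 2: 011 → 1  (bit 3 = 1)
position 5: 010 → 1  (bit 2 = 1)
position 7: 001 → 0  (bit 1 = 0)
position 10: 000 → 1  (bit 0 = 1)
bits b7..b0 = 11101101 = 237

237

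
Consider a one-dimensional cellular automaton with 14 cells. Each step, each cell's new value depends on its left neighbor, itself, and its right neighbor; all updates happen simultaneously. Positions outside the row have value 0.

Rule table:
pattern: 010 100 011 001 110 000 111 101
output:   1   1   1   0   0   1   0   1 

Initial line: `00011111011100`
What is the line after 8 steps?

10010100000000

step 1: 11010000110011
step 2: 10111110101010
step 3: 11100001111111
step 4: 10011101000000
step 5: 11010011111111
step 6: 10111010000000
step 7: 11100111111111
step 8: 10010100000000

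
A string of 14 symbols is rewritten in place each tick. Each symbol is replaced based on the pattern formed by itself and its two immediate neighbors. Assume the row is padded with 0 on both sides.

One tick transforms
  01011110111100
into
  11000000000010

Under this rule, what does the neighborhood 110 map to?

At position 6 the neighborhood is 110; the next row has 0 there.

0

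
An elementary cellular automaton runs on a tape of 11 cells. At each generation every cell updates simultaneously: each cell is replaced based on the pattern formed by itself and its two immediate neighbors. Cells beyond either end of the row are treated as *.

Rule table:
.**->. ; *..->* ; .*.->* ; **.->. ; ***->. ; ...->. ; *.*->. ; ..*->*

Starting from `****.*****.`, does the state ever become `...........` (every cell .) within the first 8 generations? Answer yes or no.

yes

...........
all cells are . at generation 1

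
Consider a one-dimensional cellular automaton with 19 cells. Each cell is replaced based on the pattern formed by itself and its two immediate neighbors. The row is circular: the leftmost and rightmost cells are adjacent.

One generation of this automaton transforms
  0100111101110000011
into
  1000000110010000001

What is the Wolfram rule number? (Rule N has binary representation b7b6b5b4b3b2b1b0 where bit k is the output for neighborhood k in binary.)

96

position 5: 111 → 0  (bit 7 = 0)
position 7: 110 → 1  (bit 6 = 1)
position 0: 101 → 1  (bit 5 = 1)
position 2: 100 → 0  (bit 4 = 0)
position 4: 011 → 0  (bit 3 = 0)
position 1: 010 → 0  (bit 2 = 0)
position 3: 001 → 0  (bit 1 = 0)
position 13: 000 → 0  (bit 0 = 0)
bits b7..b0 = 01100000 = 96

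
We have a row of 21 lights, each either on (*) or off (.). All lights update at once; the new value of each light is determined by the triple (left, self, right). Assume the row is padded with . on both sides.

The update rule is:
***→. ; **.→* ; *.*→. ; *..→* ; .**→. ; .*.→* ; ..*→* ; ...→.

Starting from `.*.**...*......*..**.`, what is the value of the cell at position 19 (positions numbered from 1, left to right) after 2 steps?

**..**.***....****.**
.***.*...**..*...*..*
position 19 holds .

.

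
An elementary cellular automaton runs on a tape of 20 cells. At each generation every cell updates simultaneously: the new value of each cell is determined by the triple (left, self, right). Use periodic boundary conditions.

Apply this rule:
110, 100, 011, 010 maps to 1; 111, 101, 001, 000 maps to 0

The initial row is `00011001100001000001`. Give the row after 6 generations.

01010101010101010101

10011101110001100001
11010101011001110001
01010101011101011001
01010101010101011101
01010101010101010101
01010101010101010101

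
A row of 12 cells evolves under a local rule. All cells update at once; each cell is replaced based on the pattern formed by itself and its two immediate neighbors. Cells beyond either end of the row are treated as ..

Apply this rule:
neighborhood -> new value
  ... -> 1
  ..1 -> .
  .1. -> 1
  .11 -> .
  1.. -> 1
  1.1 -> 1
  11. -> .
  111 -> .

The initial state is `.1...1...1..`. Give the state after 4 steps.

step 1: .111.111.111
step 2: ....1...1...
step 3: 111.111.1111
step 4: ...1...1....

...1...1....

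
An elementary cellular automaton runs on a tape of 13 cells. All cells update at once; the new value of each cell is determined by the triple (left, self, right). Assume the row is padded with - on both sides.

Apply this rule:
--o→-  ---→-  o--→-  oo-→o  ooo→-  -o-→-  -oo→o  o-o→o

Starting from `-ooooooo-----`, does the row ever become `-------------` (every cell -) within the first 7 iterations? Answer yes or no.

-o-----o-----
-------------
all cells are - at iteration 2

yes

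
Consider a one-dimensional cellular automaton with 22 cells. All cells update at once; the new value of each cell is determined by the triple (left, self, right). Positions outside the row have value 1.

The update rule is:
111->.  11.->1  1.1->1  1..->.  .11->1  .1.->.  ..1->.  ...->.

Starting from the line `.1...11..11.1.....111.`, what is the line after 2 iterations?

1....11..111......1.11
1....11..1.1.......11.

1....11..1.1.......11.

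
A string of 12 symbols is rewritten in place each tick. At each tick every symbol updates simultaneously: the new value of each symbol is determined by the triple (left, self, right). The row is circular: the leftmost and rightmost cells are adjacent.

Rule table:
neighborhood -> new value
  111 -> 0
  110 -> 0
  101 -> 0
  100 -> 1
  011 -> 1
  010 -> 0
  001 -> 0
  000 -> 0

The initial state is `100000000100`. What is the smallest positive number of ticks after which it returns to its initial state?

12

010000000010
001000000001
100100000000
010010000000
001001000000
000100100000
000010010000
000001001000
000000100100
000000010010
000000001001
100000000100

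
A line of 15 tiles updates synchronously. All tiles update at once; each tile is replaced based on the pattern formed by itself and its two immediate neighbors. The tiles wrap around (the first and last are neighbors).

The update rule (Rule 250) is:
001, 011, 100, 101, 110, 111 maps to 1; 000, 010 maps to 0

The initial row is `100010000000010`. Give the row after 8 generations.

generation 1: 010101000000101
generation 2: 101010100001010
generation 3: 010101010010101
generation 4: 101010101101010
generation 5: 010101011110101
generation 6: 101010111111010
generation 7: 010101111111101
generation 8: 101011111111110

101011111111110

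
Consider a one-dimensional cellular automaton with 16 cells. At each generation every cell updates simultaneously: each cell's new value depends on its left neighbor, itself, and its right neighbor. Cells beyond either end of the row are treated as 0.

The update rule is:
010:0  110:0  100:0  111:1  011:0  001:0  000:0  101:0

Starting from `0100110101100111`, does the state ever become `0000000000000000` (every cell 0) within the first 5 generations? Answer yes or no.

yes

0000000000000010
0000000000000000
all cells are 0 at generation 2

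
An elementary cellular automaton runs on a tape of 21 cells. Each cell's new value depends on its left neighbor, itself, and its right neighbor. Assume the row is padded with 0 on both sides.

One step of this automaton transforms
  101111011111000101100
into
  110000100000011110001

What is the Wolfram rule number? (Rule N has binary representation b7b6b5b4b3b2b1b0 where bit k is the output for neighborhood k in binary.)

position 3: 111 → 0  (bit 7 = 0)
position 5: 110 → 0  (bit 6 = 0)
position 1: 101 → 1  (bit 5 = 1)
position 12: 100 → 0  (bit 4 = 0)
position 2: 011 → 0  (bit 3 = 0)
position 0: 010 → 1  (bit 2 = 1)
position 14: 001 → 1  (bit 1 = 1)
position 13: 000 → 1  (bit 0 = 1)
bits b7..b0 = 00100111 = 39

39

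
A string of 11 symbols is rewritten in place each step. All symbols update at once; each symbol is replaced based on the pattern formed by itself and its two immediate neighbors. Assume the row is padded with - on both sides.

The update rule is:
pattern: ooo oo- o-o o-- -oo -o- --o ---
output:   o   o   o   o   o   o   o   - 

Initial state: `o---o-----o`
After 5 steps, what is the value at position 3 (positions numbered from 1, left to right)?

o

step 1: oo-ooo---oo
step 2: ooooooo-ooo
step 3: ooooooooooo
step 4: ooooooooooo  (fixed point — unchanged through step 5)
position 3 holds o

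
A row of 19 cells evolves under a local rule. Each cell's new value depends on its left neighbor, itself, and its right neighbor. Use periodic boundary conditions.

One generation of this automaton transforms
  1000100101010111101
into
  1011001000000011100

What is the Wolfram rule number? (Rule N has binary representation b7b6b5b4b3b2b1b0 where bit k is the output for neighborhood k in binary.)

position 14: 111 → 1  (bit 7 = 1)
position 0: 110 → 1  (bit 6 = 1)
position 8: 101 → 0  (bit 5 = 0)
position 1: 100 → 0  (bit 4 = 0)
position 13: 011 → 0  (bit 3 = 0)
position 4: 010 → 0  (bit 2 = 0)
position 3: 001 → 1  (bit 1 = 1)
position 2: 000 → 1  (bit 0 = 1)
bits b7..b0 = 11000011 = 195

195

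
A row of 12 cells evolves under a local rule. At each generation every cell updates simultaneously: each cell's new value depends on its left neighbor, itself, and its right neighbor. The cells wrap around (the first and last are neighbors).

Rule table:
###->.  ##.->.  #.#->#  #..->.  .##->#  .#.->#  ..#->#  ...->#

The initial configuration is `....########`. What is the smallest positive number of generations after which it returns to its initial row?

generation 1: .####.......
generation 2: ##....######
generation 3: ...####.....
generation 4: ####....####
generation 5: .....####...
generation 6: ######....##
generation 7: .......####.
generation 8: ########....
generation 9: #........###
generation 10: ..########..
generation 11: ###........#
generation 12: ....########

12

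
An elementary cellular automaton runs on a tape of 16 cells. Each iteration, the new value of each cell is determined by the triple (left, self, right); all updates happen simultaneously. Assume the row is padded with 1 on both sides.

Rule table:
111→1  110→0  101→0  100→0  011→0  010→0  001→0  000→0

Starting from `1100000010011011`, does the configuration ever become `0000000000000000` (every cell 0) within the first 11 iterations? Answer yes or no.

yes

1000000000000001
0000000000000000
all cells are 0 at iteration 2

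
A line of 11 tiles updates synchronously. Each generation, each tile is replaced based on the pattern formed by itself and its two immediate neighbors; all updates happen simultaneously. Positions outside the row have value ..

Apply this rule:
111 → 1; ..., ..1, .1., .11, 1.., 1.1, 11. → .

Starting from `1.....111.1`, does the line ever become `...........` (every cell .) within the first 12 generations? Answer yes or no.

yes

generation 1: .......1...
generation 2: ...........
all cells are . at generation 2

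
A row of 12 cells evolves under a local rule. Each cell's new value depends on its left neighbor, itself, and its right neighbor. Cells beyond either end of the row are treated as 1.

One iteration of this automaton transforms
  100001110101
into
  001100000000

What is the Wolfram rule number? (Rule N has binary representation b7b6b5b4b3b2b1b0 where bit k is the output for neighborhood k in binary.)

1

position 6: 111 → 0  (bit 7 = 0)
position 0: 110 → 0  (bit 6 = 0)
position 8: 101 → 0  (bit 5 = 0)
position 1: 100 → 0  (bit 4 = 0)
position 5: 011 → 0  (bit 3 = 0)
position 9: 010 → 0  (bit 2 = 0)
position 4: 001 → 0  (bit 1 = 0)
position 2: 000 → 1  (bit 0 = 1)
bits b7..b0 = 00000001 = 1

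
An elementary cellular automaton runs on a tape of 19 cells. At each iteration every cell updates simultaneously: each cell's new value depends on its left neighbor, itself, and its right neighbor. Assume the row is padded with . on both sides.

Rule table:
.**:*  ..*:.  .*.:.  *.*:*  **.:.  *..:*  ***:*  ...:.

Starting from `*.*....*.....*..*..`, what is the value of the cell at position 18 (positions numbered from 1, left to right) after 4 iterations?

*

iteration 1: .*.*....*.....*..*.
iteration 2: ..*.*....*.....*..*
iteration 3: ...*.*....*.....*..
iteration 4: ....*.*....*.....*.
position 18 holds *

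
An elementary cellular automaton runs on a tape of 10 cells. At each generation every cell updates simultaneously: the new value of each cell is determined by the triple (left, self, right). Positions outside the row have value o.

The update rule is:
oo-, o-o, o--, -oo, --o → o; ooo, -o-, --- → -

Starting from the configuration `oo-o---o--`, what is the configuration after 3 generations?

-oo-o-o-oo
oooo-o-oo-
---oo-oooo

---oo-oooo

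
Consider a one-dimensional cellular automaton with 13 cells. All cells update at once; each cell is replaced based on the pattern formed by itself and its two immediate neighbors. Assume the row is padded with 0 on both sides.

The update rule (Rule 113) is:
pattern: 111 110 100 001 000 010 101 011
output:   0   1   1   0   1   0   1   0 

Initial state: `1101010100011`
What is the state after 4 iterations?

0100110101001

0110101011001
0011010101100
1001101010111
0100110101001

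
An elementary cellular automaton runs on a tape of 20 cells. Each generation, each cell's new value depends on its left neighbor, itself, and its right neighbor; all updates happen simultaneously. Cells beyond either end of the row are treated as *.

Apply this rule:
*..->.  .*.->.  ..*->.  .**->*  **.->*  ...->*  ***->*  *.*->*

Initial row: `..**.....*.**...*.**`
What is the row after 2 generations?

generation 1: ..**.***..***.*..***
generation 2: ..******..****...***

..******..****...***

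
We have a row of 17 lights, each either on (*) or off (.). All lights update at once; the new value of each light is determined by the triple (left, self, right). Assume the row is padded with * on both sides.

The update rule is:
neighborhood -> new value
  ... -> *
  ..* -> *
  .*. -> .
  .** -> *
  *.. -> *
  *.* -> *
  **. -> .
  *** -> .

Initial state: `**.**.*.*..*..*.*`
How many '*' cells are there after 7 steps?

..**.*.*.**.**.**
***.*.*.**.**.**.
...*.*.**.**.**.*
***.*.**.**.**.**
...*.**.**.**.**.
***.**.**.**.**.*
...**.**.**.**.**
count of *: 10

10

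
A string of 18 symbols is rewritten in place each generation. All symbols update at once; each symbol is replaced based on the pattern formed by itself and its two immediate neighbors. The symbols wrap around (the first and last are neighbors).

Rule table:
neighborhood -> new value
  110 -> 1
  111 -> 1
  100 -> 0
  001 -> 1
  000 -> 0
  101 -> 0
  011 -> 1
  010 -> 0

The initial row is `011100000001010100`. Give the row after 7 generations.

111100000010000000
111100000100000001
111100001000000011
111100010000000111
111100100000001111
111101000000011111
111100000000111111

111100000000111111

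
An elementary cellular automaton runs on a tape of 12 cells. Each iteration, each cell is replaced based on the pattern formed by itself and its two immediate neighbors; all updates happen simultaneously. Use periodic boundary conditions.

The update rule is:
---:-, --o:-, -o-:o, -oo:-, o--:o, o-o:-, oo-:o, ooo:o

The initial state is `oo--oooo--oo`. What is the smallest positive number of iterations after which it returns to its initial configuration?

6

iteration 1: ooo--oooo--o
iteration 2: oooo--oooo--
iteration 3: -oooo--oooo-
iteration 4: --oooo--oooo
iteration 5: o--oooo--ooo
iteration 6: oo--oooo--oo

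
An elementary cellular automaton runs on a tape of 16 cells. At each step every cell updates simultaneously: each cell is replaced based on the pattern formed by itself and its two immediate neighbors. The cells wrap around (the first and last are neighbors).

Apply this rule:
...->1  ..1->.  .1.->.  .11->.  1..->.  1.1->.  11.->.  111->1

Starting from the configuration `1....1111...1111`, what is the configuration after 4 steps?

.11111111111..1.

step 1: ..11..11..1..111
step 2: ..............1.
step 3: 1111111111111...
step 4: .11111111111..1.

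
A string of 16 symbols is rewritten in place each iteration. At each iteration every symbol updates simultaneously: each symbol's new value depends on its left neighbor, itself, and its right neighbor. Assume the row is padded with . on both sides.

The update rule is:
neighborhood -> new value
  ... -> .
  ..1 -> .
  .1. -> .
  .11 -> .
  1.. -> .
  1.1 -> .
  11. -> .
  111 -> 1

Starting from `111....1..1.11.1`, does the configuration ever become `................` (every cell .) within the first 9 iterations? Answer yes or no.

iteration 1: .1..............
iteration 2: ................
all cells are . at iteration 2

yes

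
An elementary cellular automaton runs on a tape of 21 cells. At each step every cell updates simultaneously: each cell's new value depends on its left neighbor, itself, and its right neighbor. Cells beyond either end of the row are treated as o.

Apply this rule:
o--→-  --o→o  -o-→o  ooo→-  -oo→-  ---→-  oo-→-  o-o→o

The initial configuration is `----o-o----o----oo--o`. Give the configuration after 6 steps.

-----o----oo--oo--ooo

---oooo---oo---o---o-
--o------o----oo--ooo
-oo-----oo---o---o---
o------o----oo--oo--o
------oo---o---o---o-
-----o----oo--oo--ooo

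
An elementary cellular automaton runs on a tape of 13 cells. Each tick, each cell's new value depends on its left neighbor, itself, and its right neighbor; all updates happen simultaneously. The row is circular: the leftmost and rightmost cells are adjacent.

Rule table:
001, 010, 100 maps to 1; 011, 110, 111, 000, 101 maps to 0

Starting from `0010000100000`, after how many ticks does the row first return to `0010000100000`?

5

0111001110000
1000110001000
1101001011101
0001111000000
0010000100000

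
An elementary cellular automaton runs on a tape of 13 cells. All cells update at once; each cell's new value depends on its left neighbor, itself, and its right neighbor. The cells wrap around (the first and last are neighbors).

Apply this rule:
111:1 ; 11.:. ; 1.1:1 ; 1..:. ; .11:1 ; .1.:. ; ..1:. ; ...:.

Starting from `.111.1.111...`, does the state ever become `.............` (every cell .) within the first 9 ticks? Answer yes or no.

.11.1.111....
.1.1.111.....
..1.111......
...111.......
...11........
...1.........
.............
all cells are . at tick 7

yes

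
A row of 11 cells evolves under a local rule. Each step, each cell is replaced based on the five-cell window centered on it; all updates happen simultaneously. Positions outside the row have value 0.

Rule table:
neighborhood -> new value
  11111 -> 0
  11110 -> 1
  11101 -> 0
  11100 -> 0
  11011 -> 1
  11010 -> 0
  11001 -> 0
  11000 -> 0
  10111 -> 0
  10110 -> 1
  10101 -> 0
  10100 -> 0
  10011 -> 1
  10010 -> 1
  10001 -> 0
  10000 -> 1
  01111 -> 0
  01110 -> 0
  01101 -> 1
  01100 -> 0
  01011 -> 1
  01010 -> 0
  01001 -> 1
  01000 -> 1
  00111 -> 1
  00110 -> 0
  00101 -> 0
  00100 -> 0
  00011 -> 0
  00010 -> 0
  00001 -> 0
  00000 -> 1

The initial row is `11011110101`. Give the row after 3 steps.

01100100000
00001011111
11000100010

11000100010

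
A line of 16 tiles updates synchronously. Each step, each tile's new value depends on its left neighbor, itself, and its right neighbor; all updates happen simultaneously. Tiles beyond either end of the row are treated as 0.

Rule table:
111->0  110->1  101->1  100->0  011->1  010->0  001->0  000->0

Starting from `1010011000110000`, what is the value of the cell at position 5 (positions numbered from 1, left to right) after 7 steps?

0100011000110000
0000011000110000
0000011000110000  (fixed point — unchanged through step 7)
position 5 holds 0

0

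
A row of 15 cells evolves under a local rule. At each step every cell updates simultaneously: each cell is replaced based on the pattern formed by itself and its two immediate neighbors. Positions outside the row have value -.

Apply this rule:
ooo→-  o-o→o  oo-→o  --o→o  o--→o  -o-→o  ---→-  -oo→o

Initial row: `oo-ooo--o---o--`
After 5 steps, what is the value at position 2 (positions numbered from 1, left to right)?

o

step 1: oooo-ooooo-ooo-
step 2: o--ooo---ooo-oo
step 3: oooo-oo-oo-oooo
step 4: o--ooooooooo--o
step 5: oooo-------oooo
position 2 holds o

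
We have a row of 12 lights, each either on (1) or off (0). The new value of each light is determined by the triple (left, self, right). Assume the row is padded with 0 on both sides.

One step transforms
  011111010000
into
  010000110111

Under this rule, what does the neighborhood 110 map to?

At position 5 the neighborhood is 110; the next row has 0 there.

0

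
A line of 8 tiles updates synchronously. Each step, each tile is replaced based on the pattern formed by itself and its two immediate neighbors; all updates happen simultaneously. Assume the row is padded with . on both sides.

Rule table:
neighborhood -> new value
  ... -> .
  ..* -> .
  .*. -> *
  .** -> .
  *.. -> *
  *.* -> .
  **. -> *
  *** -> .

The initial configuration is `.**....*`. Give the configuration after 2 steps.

..**...*
...**..*

...**..*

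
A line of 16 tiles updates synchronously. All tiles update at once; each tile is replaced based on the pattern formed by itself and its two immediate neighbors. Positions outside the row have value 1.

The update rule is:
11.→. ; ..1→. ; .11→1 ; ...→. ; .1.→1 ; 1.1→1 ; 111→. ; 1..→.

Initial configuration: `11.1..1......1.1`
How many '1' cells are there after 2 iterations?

3

..11..1......111
..1...1......1..
count of 1: 3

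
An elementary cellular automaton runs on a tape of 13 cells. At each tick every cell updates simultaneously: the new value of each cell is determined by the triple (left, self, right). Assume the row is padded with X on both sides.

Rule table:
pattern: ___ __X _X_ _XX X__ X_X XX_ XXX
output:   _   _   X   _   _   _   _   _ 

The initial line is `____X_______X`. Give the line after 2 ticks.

____X________
____X________

____X________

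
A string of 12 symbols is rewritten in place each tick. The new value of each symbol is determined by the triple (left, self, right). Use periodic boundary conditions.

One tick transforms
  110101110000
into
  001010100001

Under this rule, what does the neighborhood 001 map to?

At position 11 the neighborhood is 001; the next row has 1 there.

1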